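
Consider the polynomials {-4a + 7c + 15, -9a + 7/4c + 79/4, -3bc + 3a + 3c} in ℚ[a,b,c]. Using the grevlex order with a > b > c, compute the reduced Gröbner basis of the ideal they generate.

G = {a - 2, b + 1, c + 1}

The reduced Gröbner basis is the canonical form of the ideal for this ordering.

f_1 = -4a + 7c + 15, LT = a.
f_2 = -9a + 7/4c + 79/4, LT = a.
f_3 = -3bc + 3a + 3c, LT = bc.

S(f_1,f_2): lcm = a. S = -14/9c - 14/9.
  leading term c: no divisor's leading term divides it; move -14/9c to the remainder.
  leading term 1: no divisor's leading term divides it; move -14/9 to the remainder.
  remainder -14/9c - 14/9 ≠ 0; add g_4 = -14/9c - 14/9 to the basis.

S(f_3,g_4): lcm = bc. S = -a - b - c.
  leading term a: subtract (¼)·f_1 from -a - b - c → -b - 11/4c - 15/4
  leading term b: no divisor's leading term divides it; move -b to the remainder.
  leading term c: subtract (99/56)·g_4 from -11/4c - 15/4 → -1
  leading term 1: no divisor's leading term divides it; move -1 to the remainder.
  remainder -b - 1 ≠ 0; add g_5 = -b - 1 to the basis.

The other S-polynomials (S(f_1,f_3), S(f_2,f_3), S(f_1,g_4), S(f_2,g_4), S(f_1,g_5), S(f_2,g_5), S(f_3,g_5), S(g_4,g_5)) all reduce to 0 modulo the current basis, so we have a Gröbner basis.
Inter-reduce: drop elements whose leading term is divisible by another's, tail-reduce, and make monic.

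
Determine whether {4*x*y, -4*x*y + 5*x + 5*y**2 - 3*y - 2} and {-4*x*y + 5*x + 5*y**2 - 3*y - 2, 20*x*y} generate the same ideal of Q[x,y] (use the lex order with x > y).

Yes, the ideals are equal.

Since reduced Gröbner bases are canonical representatives of ideals under a given ordering, it suffices to compute and compare them.
Buchberger on the first generating set:
f_1 = 4*x*y, LT = x*y.
f_2 = -4*x*y + 5*x + 5*y**2 - 3*y - 2, LT = x*y.

S(f_1,f_2): lcm = x*y. S = 5/4*x + 5/4*y**2 - 3/4*y - 1/2.
  leading term x: no divisor's leading term divides it; move 5/4*x to the remainder.
  leading term y**2: no divisor's leading term divides it; move 5/4*y**2 to the remainder.
  leading term y: no divisor's leading term divides it; move -3/4*y to the remainder.
  leading term 1: no divisor's leading term divides it; move -1/2 to the remainder.
  remainder 5/4*x + 5/4*y**2 - 3/4*y - 1/2 ≠ 0; add g_3 = 5/4*x + 5/4*y**2 - 3/4*y - 1/2 to the basis.

S(f_1,g_3): lcm = x*y. S = -y**3 + 3/5*y**2 + 2/5*y.
  leading term y**3: no divisor's leading term divides it; move -y**3 to the remainder.
  leading term y**2: no divisor's leading term divides it; move 3/5*y**2 to the remainder.
  leading term y: no divisor's leading term divides it; move 2/5*y to the remainder.
  remainder -y**3 + 3/5*y**2 + 2/5*y ≠ 0; add g_4 = -y**3 + 3/5*y**2 + 2/5*y to the basis.

S(f_2,g_3): lcm = x*y. S = -5/4*x - y**3 - 13/20*y**2 + 23/20*y + 1/2.
  leading term x: subtract (-1)·g_3 from -5/4*x - y**3 - 13/20*y**2 + 23/20*y + 1/2 → -y**3 + 3/5*y**2 + 2/5*y
  leading term y**3: subtract (1)·g_4 from -y**3 + 3/5*y**2 + 2/5*y → 0
  remainder 0.

S(f_1,g_4): lcm = x*y**3. S = 3/5*x*y**2 + 2/5*x*y.
  leading term x*y**2: subtract (3/20*y)·f_1 from 3/5*x*y**2 + 2/5*x*y → 2/5*x*y
  leading term x*y: subtract (1/10)·f_1 from 2/5*x*y → 0
  remainder 0.

S(f_2,g_4): lcm = x*y**3. S = -13/20*x*y**2 + 2/5*x*y - 5/4*y**4 + 3/4*y**3 + 1/2*y**2.
  leading term x*y**2: subtract (-13/80*y)·f_1 from -13/20*x*y**2 + 2/5*x*y - 5/4*y**4 + 3/4*y**3 + 1/2*y**2 → 2/5*x*y - 5/4*y**4 + 3/4*y**3 + 1/2*y**2
  leading term x*y: subtract (1/10)·f_1 from 2/5*x*y - 5/4*y**4 + 3/4*y**3 + 1/2*y**2 → -5/4*y**4 + 3/4*y**3 + 1/2*y**2
  leading term y**4: subtract (5/4*y)·g_4 from -5/4*y**4 + 3/4*y**3 + 1/2*y**2 → 0
  remainder 0.

S(g_3,g_4): leading monomials are coprime, so the S-polynomial reduces to 0 (Buchberger's first criterion).
Every S-polynomial of the final basis reduces to 0, so we have a Gröbner basis.
Inter-reduce: drop elements whose leading term is divisible by another's, tail-reduce, and make monic.
Reduced Gröbner basis: {x + y**2 - 3/5*y - 2/5, y**3 - 3/5*y**2 - 2/5*y}.

Buchberger on the second generating set:
h_1 = -4*x*y + 5*x + 5*y**2 - 3*y - 2, LT = x*y.
h_2 = 20*x*y, LT = x*y.

S(h_1,h_2): lcm = x*y. S = -5/4*x - 5/4*y**2 + 3/4*y + 1/2.
  leading term x: no divisor's leading term divides it; move -5/4*x to the remainder.
  leading term y**2: no divisor's leading term divides it; move -5/4*y**2 to the remainder.
  leading term y: no divisor's leading term divides it; move 3/4*y to the remainder.
  leading term 1: no divisor's leading term divides it; move 1/2 to the remainder.
  remainder -5/4*x - 5/4*y**2 + 3/4*y + 1/2 ≠ 0; add k_3 = -5/4*x - 5/4*y**2 + 3/4*y + 1/2 to the basis.

S(h_1,k_3): lcm = x*y. S = -5/4*x - y**3 - 13/20*y**2 + 23/20*y + 1/2.
  leading term x: subtract (1)·k_3 from -5/4*x - y**3 - 13/20*y**2 + 23/20*y + 1/2 → -y**3 + 3/5*y**2 + 2/5*y
  leading term y**3: no divisor's leading term divides it; move -y**3 to the remainder.
  leading term y**2: no divisor's leading term divides it; move 3/5*y**2 to the remainder.
  leading term y: no divisor's leading term divides it; move 2/5*y to the remainder.
  remainder -y**3 + 3/5*y**2 + 2/5*y ≠ 0; add k_4 = -y**3 + 3/5*y**2 + 2/5*y to the basis.

S(h_2,k_3): lcm = x*y. S = -y**3 + 3/5*y**2 + 2/5*y.
  leading term y**3: subtract (1)·k_4 from -y**3 + 3/5*y**2 + 2/5*y → 0
  remainder 0.

S(h_1,k_4): lcm = x*y**3. S = -13/20*x*y**2 + 2/5*x*y - 5/4*y**4 + 3/4*y**3 + 1/2*y**2.
  leading term x*y**2: subtract (13/80*y)·h_1 from -13/20*x*y**2 + 2/5*x*y - 5/4*y**4 + 3/4*y**3 + 1/2*y**2 → -33/80*x*y - 5/4*y**4 - 1/16*y**3 + 79/80*y**2 + 13/40*y
  leading term x*y: subtract (33/320)·h_1 from -33/80*x*y - 5/4*y**4 - 1/16*y**3 + 79/80*y**2 + 13/40*y → -33/64*x - 5/4*y**4 - 1/16*y**3 + 151/320*y**2 + 203/320*y + 33/160
  leading term x: subtract (33/80)·k_3 from -33/64*x - 5/4*y**4 - 1/16*y**3 + 151/320*y**2 + 203/320*y + 33/160 → -5/4*y**4 - 1/16*y**3 + 79/80*y**2 + 13/40*y
  leading term y**4: subtract (5/4*y)·k_4 from -5/4*y**4 - 1/16*y**3 + 79/80*y**2 + 13/40*y → -13/16*y**3 + 39/80*y**2 + 13/40*y
  leading term y**3: subtract (13/16)·k_4 from -13/16*y**3 + 39/80*y**2 + 13/40*y → 0
  remainder 0.

S(h_2,k_4): lcm = x*y**3. S = 3/5*x*y**2 + 2/5*x*y.
  leading term x*y**2: subtract (-3/20*y)·h_1 from 3/5*x*y**2 + 2/5*x*y → 23/20*x*y + 3/4*y**3 - 9/20*y**2 - 3/10*y
  leading term x*y: subtract (-23/80)·h_1 from 23/20*x*y + 3/4*y**3 - 9/20*y**2 - 3/10*y → 23/16*x + 3/4*y**3 + 79/80*y**2 - 93/80*y - 23/40
  leading term x: subtract (-23/20)·k_3 from 23/16*x + 3/4*y**3 + 79/80*y**2 - 93/80*y - 23/40 → 3/4*y**3 - 9/20*y**2 - 3/10*y
  leading term y**3: subtract (-3/4)·k_4 from 3/4*y**3 - 9/20*y**2 - 3/10*y → 0
  remainder 0.

S(k_3,k_4): leading monomials are coprime, so the S-polynomial reduces to 0 (Buchberger's first criterion).
Every S-polynomial of the final basis reduces to 0, so we have a Gröbner basis.
Inter-reduce: drop elements whose leading term is divisible by another's, tail-reduce, and make monic.
Reduced Gröbner basis: {x + y**2 - 3/5*y - 2/5, y**3 - 3/5*y**2 - 2/5*y}.

The two bases agree; hence the ideals are identical.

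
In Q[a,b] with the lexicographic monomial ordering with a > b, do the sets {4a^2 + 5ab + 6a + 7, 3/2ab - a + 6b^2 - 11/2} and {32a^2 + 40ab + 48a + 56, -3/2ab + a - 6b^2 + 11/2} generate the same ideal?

Equality of ideals is decidable: compute both reduced Gröbner bases (unique for the ordering) and check whether they agree.
Buchberger on the first generating set:
f_1 = 4a^2 + 5ab + 6a + 7, LT = a^2.
f_2 = 3/2ab - a + 6b^2 - 11/2, LT = ab.

S(f_1,f_2): lcm = a^2b. S = 2/3a^2 - 11/4ab^2 + 3/2ab + 11/3a + 7/4b.
  reduce S modulo (f_1, f_2):
  remainder 17/9a + 11b^3 + 14/3b^2 - 25/3b - 49/9 ≠ 0; add g_3 = 17/9a + 11b^3 + 14/3b^2 - 25/3b - 49/9 to the basis.

S(f_1,g_3): lcm = a^2. S = -99/17ab^3 - 42/17ab^2 + 385/68ab + 149/34a + 7/4.
  reduce S modulo (f_1, f_2, g_3):
  remainder 396/17b^4 - 96/17b^3 - 684/17b^2 + 4/17b + 380/17 ≠ 0; add g_4 = 396/17b^4 - 96/17b^3 - 684/17b^2 + 4/17b + 380/17 to the basis.

The other S-polynomials (S(f_2,g_3), S(f_1,g_4), S(f_2,g_4), S(g_3,g_4)) all reduce to 0 modulo the current basis, so we have a Gröbner basis.
Inter-reduce: drop elements whose leading term is divisible by another's, tail-reduce, and make monic.
Reduced Gröbner basis: {a + 99/17b^3 + 42/17b^2 - 75/17b - 49/17, b^4 - 8/33b^3 - 19/11b^2 + 1/99b + 95/99}.

Buchberger on the second generating set:
h_1 = 32a^2 + 40ab + 48a + 56, LT = a^2.
h_2 = -3/2ab + a - 6b^2 + 11/2, LT = ab.

S(h_1,h_2): lcm = a^2b. S = 2/3a^2 - 11/4ab^2 + 3/2ab + 11/3a + 7/4b.
  reduce S modulo (h_1, h_2):
  remainder 17/9a + 11b^3 + 14/3b^2 - 25/3b - 49/9 ≠ 0; add k_3 = 17/9a + 11b^3 + 14/3b^2 - 25/3b - 49/9 to the basis.

S(h_1,k_3): lcm = a^2. S = -99/17ab^3 - 42/17ab^2 + 385/68ab + 149/34a + 7/4.
  reduce S modulo (h_1, h_2, k_3):
  remainder 396/17b^4 - 96/17b^3 - 684/17b^2 + 4/17b + 380/17 ≠ 0; add k_4 = 396/17b^4 - 96/17b^3 - 684/17b^2 + 4/17b + 380/17 to the basis.

The other S-polynomials (S(h_2,k_3), S(h_1,k_4), S(h_2,k_4), S(k_3,k_4)) all reduce to 0 modulo the current basis, so we have a Gröbner basis.
Inter-reduce: drop elements whose leading term is divisible by another's, tail-reduce, and make monic.
Reduced Gröbner basis: {a + 99/17b^3 + 42/17b^2 - 75/17b - 49/17, b^4 - 8/33b^3 - 19/11b^2 + 1/99b + 95/99}.

These coincide, so the ideals are equal.

Yes, the ideals are equal.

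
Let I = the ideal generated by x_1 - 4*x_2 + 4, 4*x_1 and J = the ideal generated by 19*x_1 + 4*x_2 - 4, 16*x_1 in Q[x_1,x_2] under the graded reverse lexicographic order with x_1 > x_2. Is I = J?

Since reduced Gröbner bases are canonical representatives of ideals under a given ordering, it suffices to compute and compare them.
Buchberger on the first generating set:
f_1 = x_1 - 4*x_2 + 4, LT = x_1.
f_2 = 4*x_1, LT = x_1.

S(f_1,f_2): lcm = x_1. S = -4*x_2 + 4.
  leading term x_2: no divisor's leading term divides it; move -4*x_2 to the remainder.
  leading term 1: no divisor's leading term divides it; move 4 to the remainder.
  remainder -4*x_2 + 4 ≠ 0; add g_3 = -4*x_2 + 4 to the basis.

S(f_1,g_3): leading monomials are coprime, so the S-polynomial reduces to 0 (Buchberger's first criterion).
S(f_2,g_3): leading monomials are coprime, so the S-polynomial reduces to 0 (Buchberger's first criterion).
Every S-polynomial of the final basis reduces to 0, so we have a Gröbner basis.
Inter-reduce: drop elements whose leading term is divisible by another's, tail-reduce, and make monic.
Reduced Gröbner basis: {x_1, x_2 - 1}.

Buchberger on the second generating set:
h_1 = 19*x_1 + 4*x_2 - 4, LT = x_1.
h_2 = 16*x_1, LT = x_1.

S(h_1,h_2): lcm = x_1. S = 4/19*x_2 - 4/19.
  leading term x_2: no divisor's leading term divides it; move 4/19*x_2 to the remainder.
  leading term 1: no divisor's leading term divides it; move -4/19 to the remainder.
  remainder 4/19*x_2 - 4/19 ≠ 0; add k_3 = 4/19*x_2 - 4/19 to the basis.

S(h_1,k_3): leading monomials are coprime, so the S-polynomial reduces to 0 (Buchberger's first criterion).
S(h_2,k_3): leading monomials are coprime, so the S-polynomial reduces to 0 (Buchberger's first criterion).
Every S-polynomial of the final basis reduces to 0, so we have a Gröbner basis.
Inter-reduce: drop elements whose leading term is divisible by another's, tail-reduce, and make monic.
Reduced Gröbner basis: {x_1, x_2 - 1}.

Same reduced basis, so the two generating sets span the same ideal.

Yes, the ideals are equal.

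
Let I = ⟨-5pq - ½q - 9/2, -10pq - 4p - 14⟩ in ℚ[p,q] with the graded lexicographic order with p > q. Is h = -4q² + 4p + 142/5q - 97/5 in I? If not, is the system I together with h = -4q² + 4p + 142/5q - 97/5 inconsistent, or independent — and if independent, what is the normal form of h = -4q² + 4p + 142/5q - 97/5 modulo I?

First compute the reduced Gröbner basis of I by Buchberger's algorithm.
f_1 = -5pq - ½q - 9/2, LT = pq.
f_2 = -10pq - 4p - 14, LT = pq.

S(f_1,f_2): lcm = pq. S = -⅖p + 1/10q - ½.
  leading term p: no divisor's leading term divides it; move -⅖p to the remainder.
  leading term q: no divisor's leading term divides it; move 1/10q to the remainder.
  leading term 1: no divisor's leading term divides it; move -½ to the remainder.
  remainder -⅖p + 1/10q - ½ ≠ 0; add k_3 = -⅖p + 1/10q - ½ to the basis.

S(f_1,k_3): lcm = pq. S = ¼q² - 23/20q + 9/10.
  leading term q²: no divisor's leading term divides it; move ¼q² to the remainder.
  leading term q: no divisor's leading term divides it; move -23/20q to the remainder.
  leading term 1: no divisor's leading term divides it; move 9/10 to the remainder.
  remainder ¼q² - 23/20q + 9/10 ≠ 0; add k_4 = ¼q² - 23/20q + 9/10 to the basis.

The other S-polynomials (S(f_2,k_3), S(f_1,k_4), S(f_2,k_4), S(k_3,k_4)) all reduce to 0 modulo the current basis, so we have a Gröbner basis.
Inter-reduce: drop elements whose leading term is divisible by another's, tail-reduce, and make monic.
Reduced Gröbner basis: {q² - 23/5q + 18/5, p - ¼q + 5/4}.
Label its elements g_1 = q² - 23/5q + 18/5, g_2 = p - ¼q + 5/4.

Reduce h = -4q² + 4p + 142/5q - 97/5 modulo G:
  leading term q²: subtract (-4)·g_1 from -4q² + 4p + 142/5q - 97/5 → 4p + 10q - 5
  leading term p: subtract (4)·g_2 from 4p + 10q - 5 → 11q - 10
  leading term q: no divisor's leading term divides it; move 11q to the remainder.
  leading term 1: no divisor's leading term divides it; move -10 to the remainder.
  normal form = 11q - 10.
The normal form is nonzero, so h ∉ I. Since h minus its normal form lies in I, I + (h) = I + (r) where r = 11q - 10; decide whether this ideal is the whole ring.
Run Buchberger on G together with r (pairs among the g_i already reduce to 0 since G is a Gröbner basis):
g_1 = q² - 23/5q + 18/5, LT = q².
g_2 = p - ¼q + 5/4, LT = p.
r = 11q - 10, LT = q.

S(g_1,r): lcm = q². S = -203/55q + 18/5.
  leading term q: subtract (-203/605)·r from -203/55q + 18/5 → 148/605
  leading term 1: no divisor's leading term divides it; move 148/605 to the remainder.
  remainder 148/605 ≠ 0; add m_4 = 148/605 to the basis.

The other S-polynomials (S(g_1,g_2), S(g_2,r), S(g_1,m_4), S(g_2,m_4), S(r,m_4)) all reduce to 0 modulo the current basis, so we have a Gröbner basis.
Inter-reduce: drop elements whose leading term is divisible by another's, tail-reduce, and make monic.
Reduced Gröbner basis: {1}.
The reduced Gröbner basis of I + (h) is {1}: the ideal is the whole ring, so the enlarged system has no common solution — adjoining h is inconsistent.

Adjoining -4q² + 4p + 142/5q - 97/5 makes the ideal the whole ring: the system is inconsistent.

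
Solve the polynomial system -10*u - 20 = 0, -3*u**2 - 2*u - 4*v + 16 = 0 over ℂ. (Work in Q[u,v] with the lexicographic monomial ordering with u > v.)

{(-2, 2)}

Compute a lex Gröbner basis by Buchberger's algorithm.
f_1 = -10*u - 20, LT = u.
f_2 = -3*u**2 - 2*u - 4*v + 16, LT = u**2.

S(f_1,f_2): lcm = u**2. S = 4/3*u - 4/3*v + 16/3.
  reduce S modulo (f_1, f_2):
  remainder -4/3*v + 8/3 ≠ 0; add h_3 = -4/3*v + 8/3 to the basis.

The other S-polynomials (S(f_1,h_3), S(f_2,h_3)) all reduce to 0 modulo the current basis, so we have a Gröbner basis.
Inter-reduce: drop elements whose leading term is divisible by another's, tail-reduce, and make monic.
Reduced Gröbner basis: {u + 2, v - 2}.

A lex Gröbner basis eliminates variables successively. Here v - 2 depends only on v, with roots {2}; lifting each root through the earlier basis elements recovers the full solutions.
  v = 2: the earlier basis element becomes u + 2 = 0, giving u = -2 — point (-2, 2).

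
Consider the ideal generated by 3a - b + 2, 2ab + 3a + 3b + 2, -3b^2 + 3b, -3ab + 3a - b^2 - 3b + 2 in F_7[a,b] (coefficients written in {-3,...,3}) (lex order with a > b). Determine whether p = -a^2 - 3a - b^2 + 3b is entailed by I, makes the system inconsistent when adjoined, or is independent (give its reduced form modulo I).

First compute the reduced Gröbner basis of I by Buchberger's algorithm.
f_1 = 3a - b + 2, LT = a.
f_2 = 2ab + 3a + 3b + 2, LT = ab.
f_3 = -3b^2 + 3b, LT = b^2.
f_4 = -3ab + 3a - b^2 - 3b + 2, LT = ab.

S(f_1,f_2): lcm = ab. S = 2a + 2b^2 - 2b - 1.
  leading term a: subtract (3)·f_1 from 2a + 2b^2 - 2b - 1 → 2b^2 + b
  leading term b^2: subtract (-3)·f_3 from 2b^2 + b → 3b
  leading term b: no divisor's leading term divides it; move 3b to the remainder.
  remainder 3b ≠ 0; add h_5 = 3b to the basis.

The other S-polynomials (S(f_1,f_3), S(f_1,f_4), S(f_2,f_3), S(f_2,f_4), S(f_3,f_4), S(f_1,h_5), S(f_2,h_5), S(f_3,h_5), S(f_4,h_5)) all reduce to 0 modulo the current basis, so we have a Gröbner basis.
Inter-reduce: drop elements whose leading term is divisible by another's, tail-reduce, and make monic.
Reduced Gröbner basis: {a + 3, b}.
Label its elements g_1 = a + 3, g_2 = b.

Reduce p = -a^2 - 3a - b^2 + 3b modulo G:
  leading term a^2: subtract (-a)·g_1 from -a^2 - 3a - b^2 + 3b → -b^2 + 3b
  leading term b^2: subtract (-b)·g_2 from -b^2 + 3b → 3b
  leading term b: subtract (3)·g_2 from 3b → 0
  normal form = 0.
Since the normal form is 0, p ∈ I.

-a^2 - 3a - b^2 + 3b lies in I (it reduces to 0).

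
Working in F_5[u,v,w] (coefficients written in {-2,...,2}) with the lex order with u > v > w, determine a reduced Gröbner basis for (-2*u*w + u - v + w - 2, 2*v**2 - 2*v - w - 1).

Buchberger's algorithm terminates because the ascending chain of leading-term ideals stabilizes.

f_1 = -2*u*w + u - v + w - 2, LT = u*w.
f_2 = 2*v**2 - 2*v - w - 1, LT = v**2.

The S-polynomials (S(f_1,f_2)) all reduce to 0 modulo the current basis, so we have a Gröbner basis.

G = {u*w + 2*u - 2*v + 2*w + 1, v**2 - v + 2*w + 2}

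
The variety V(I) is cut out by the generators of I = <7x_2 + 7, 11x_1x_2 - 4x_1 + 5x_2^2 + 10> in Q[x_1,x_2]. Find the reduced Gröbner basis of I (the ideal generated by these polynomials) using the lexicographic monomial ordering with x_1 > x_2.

f_1 = 7x_2 + 7, LT = x_2.
f_2 = 11x_1x_2 - 4x_1 + 5x_2^2 + 10, LT = x_1x_2.

S(f_1,f_2): lcm = x_1x_2. S = 15/11x_1 - 5/11x_2^2 - 10/11.
  leading term x_1: no divisor's leading term divides it; move 15/11x_1 to the remainder.
  leading term x_2^2: subtract (-5/77x_2)·f_1 from -5/11x_2^2 - 10/11 → 5/11x_2 - 10/11
  leading term x_2: subtract (5/77)·f_1 from 5/11x_2 - 10/11 → -15/11
  leading term 1: no divisor's leading term divides it; move -15/11 to the remainder.
  remainder 15/11x_1 - 15/11 ≠ 0; add g_3 = 15/11x_1 - 15/11 to the basis.

The other S-polynomials (S(f_1,g_3), S(f_2,g_3)) all reduce to 0 modulo the current basis, so we have a Gröbner basis.
Inter-reduce: drop elements whose leading term is divisible by another's, tail-reduce, and make monic.

G = {x_1 - 1, x_2 + 1}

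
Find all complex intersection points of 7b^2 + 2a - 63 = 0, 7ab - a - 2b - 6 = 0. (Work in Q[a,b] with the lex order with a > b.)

{(0, -3), (44*sqrt(6)/7 + 16, 11/7 - 4*sqrt(6)/7), (16 - 44*sqrt(6)/7, 4*sqrt(6)/7 + 11/7)}

Compute a lex Gröbner basis by Buchberger's algorithm.
f_1 = 2a + 7b^2 - 63, LT = a.
f_2 = 7ab - a - 2b - 6, LT = ab.

S(f_1,f_2): lcm = ab. S = 1/7a + 7/2b^3 - 437/14b + 6/7.
  reduce S modulo (f_1, f_2):
  remainder 7/2b^3 - 1/2b^2 - 437/14b + 75/14 ≠ 0; add h_3 = 7/2b^3 - 1/2b^2 - 437/14b + 75/14 to the basis.

The other S-polynomials (S(f_1,h_3), S(f_2,h_3)) all reduce to 0 modulo the current basis, so we have a Gröbner basis.
Inter-reduce: drop elements whose leading term is divisible by another's, tail-reduce, and make monic.
Reduced Gröbner basis: {a + 7/2b^2 - 63/2, b^3 - 1/7b^2 - 437/49b + 75/49}.

The lex basis is triangular: the last element involves only b. Solving b^3 - 1/7b^2 - 437/49b + 75/49 = 0 gives b ∈ {-3, 11/7 - 4*sqrt(6)/7, 4*sqrt(6)/7 + 11/7}; substituting each value into the earlier elements determines the remaining variables.
  b = -3: the earlier basis element becomes a = 0, giving a = 0 — point (0, -3).
  b = 11/7 - 4*sqrt(6)/7: the earlier basis element becomes a - 16 - 44*sqrt(6)/7 = 0, giving a = 44*sqrt(6)/7 + 16 — point (44*sqrt(6)/7 + 16, 11/7 - 4*sqrt(6)/7).
  b = 4*sqrt(6)/7 + 11/7: the earlier basis element becomes a - 16 + 44*sqrt(6)/7 = 0, giving a = 16 - 44*sqrt(6)/7 — point (16 - 44*sqrt(6)/7, 4*sqrt(6)/7 + 11/7).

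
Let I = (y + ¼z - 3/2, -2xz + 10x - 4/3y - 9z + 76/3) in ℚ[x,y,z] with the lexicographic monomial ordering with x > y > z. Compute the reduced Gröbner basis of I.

Buchberger's algorithm terminates because the ascending chain of leading-term ideals stabilizes.

f_1 = y + ¼z - 3/2, LT = y.
f_2 = -2xz + 10x - 4/3y - 9z + 76/3, LT = xz.

The S-polynomials (S(f_1,f_2)) all reduce to 0 modulo the current basis, so we have a Gröbner basis.

G = {xz - 5x + 13/3z - 35/3, y + ¼z - 3/2}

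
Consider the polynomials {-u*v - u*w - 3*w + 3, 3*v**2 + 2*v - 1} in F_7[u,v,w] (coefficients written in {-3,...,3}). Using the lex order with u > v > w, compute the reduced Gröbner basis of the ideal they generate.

G = {u*v + u*w + 3*w - 3, u*w**2 - 3*u*w + 2*u - 3*v*w + 3*v + 3*w**2 + 2*w + 2, v**2 + 3*v + 2}

f_1 = -u*v - u*w - 3*w + 3, LT = u*v.
f_2 = 3*v**2 + 2*v - 1, LT = v**2.

S(f_1,f_2): lcm = u*v**2. S = u*v*w - 3*u*v - 2*u + 3*v*w - 3*v.
  leading term u*v*w: subtract (-w)·f_1 from u*v*w - 3*u*v - 2*u + 3*v*w - 3*v → -3*u*v - u*w**2 - 2*u + 3*v*w - 3*v - 3*w**2 + 3*w
  leading term u*v: subtract (3)·f_1 from -3*u*v - u*w**2 - 2*u + 3*v*w - 3*v - 3*w**2 + 3*w → -u*w**2 + 3*u*w - 2*u + 3*v*w - 3*v - 3*w**2 - 2*w - 2
  leading term u*w**2: no divisor's leading term divides it; move -u*w**2 to the remainder.
  leading term u*w: no divisor's leading term divides it; move 3*u*w to the remainder.
  leading term u: no divisor's leading term divides it; move -2*u to the remainder.
  leading term v*w: no divisor's leading term divides it; move 3*v*w to the remainder.
  leading term v: no divisor's leading term divides it; move -3*v to the remainder.
  leading term w**2: no divisor's leading term divides it; move -3*w**2 to the remainder.
  leading term w: no divisor's leading term divides it; move -2*w to the remainder.
  leading term 1: no divisor's leading term divides it; move -2 to the remainder.
  remainder -u*w**2 + 3*u*w - 2*u + 3*v*w - 3*v - 3*w**2 - 2*w - 2 ≠ 0; add g_3 = -u*w**2 + 3*u*w - 2*u + 3*v*w - 3*v - 3*w**2 - 2*w - 2 to the basis.

The other S-polynomials (S(f_1,g_3), S(f_2,g_3)) all reduce to 0 modulo the current basis, so we have a Gröbner basis.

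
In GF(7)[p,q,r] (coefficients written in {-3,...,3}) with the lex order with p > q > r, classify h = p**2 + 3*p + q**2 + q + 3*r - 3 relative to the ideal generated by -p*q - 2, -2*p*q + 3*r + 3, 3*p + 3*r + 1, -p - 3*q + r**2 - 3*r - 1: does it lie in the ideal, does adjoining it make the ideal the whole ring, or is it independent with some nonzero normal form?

p**2 + 3*p + q**2 + q + 3*r - 3 lies in I (it reduces to 0).

First compute the reduced Gröbner basis of I by Buchberger's algorithm.
f_1 = -p*q - 2, LT = p*q.
f_2 = -2*p*q + 3*r + 3, LT = p*q.
f_3 = 3*p + 3*r + 1, LT = p.
f_4 = -p - 3*q + r**2 - 3*r - 1, LT = p.

S(f_1,f_2): lcm = p*q. S = -2*r.
  reduce S modulo (f_1, f_2, f_3, f_4):
  remainder -2*r ≠ 0; add k_5 = -2*r to the basis.

S(f_1,f_3): lcm = p*q. S = -q*r + 2*q + 2.
  reduce S modulo (f_1, f_2, f_3, f_4, k_5):
  remainder 2*q + 2 ≠ 0; add k_6 = 2*q + 2 to the basis.

The other S-polynomials (S(f_1,f_4), S(f_2,f_3), S(f_2,f_4), S(f_3,f_4), S(f_1,k_5), S(f_2,k_5), S(f_3,k_5), S(f_4,k_5), S(f_1,k_6), S(f_2,k_6), S(f_3,k_6), S(f_4,k_6), S(k_5,k_6)) all reduce to 0 modulo the current basis, so we have a Gröbner basis.
Inter-reduce: drop elements whose leading term is divisible by another's, tail-reduce, and make monic.
Reduced Gröbner basis: {p - 2, q + 1, r}.
Label its elements g_1 = p - 2, g_2 = q + 1, g_3 = r.

Reduce h = p**2 + 3*p + q**2 + q + 3*r - 3 modulo G:
  leading term p**2: subtract (p)·g_1 from p**2 + 3*p + q**2 + q + 3*r - 3 → -2*p + q**2 + q + 3*r - 3
  leading term p: subtract (-2)·g_1 from -2*p + q**2 + q + 3*r - 3 → q**2 + q + 3*r
  leading term q**2: subtract (q)·g_2 from q**2 + q + 3*r → 3*r
  leading term r: subtract (3)·g_3 from 3*r → 0
  normal form = 0.
Since the normal form is 0, h ∈ I.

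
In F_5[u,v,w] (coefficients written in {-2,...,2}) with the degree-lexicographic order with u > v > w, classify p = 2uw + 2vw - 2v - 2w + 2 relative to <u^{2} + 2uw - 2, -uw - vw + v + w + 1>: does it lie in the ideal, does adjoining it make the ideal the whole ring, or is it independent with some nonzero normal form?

First compute the reduced Gröbner basis of I by Buchberger's algorithm.
f_1 = u^{2} + 2uw - 2, LT = u^{2}.
f_2 = -uw - vw + v + w + 1, LT = uw.

S(f_1,f_2): lcm = u^{2}w. S = -uvw + 2uw^{2} + uv + uw + u - 2w.
  leading term uvw: subtract (v)·f_2 from -uvw + 2uw^{2} + uv + uw + u - 2w → 2uw^{2} + v^{2}w + uv + uw - v^{2} - vw + u - v - 2w
  leading term uw^{2}: subtract (-2w)·f_2 from 2uw^{2} + v^{2}w + uv + uw - v^{2} - vw + u - v - 2w → v^{2}w - 2vw^{2} + uv + uw - v^{2} + vw + 2w^{2} + u - v
  leading term v^{2}w: no divisor's leading term divides it; move v^{2}w to the remainder.
  leading term vw^{2}: no divisor's leading term divides it; move -2vw^{2} to the remainder.
  leading term uv: no divisor's leading term divides it; move uv to the remainder.
  leading term uw: subtract (-1)·f_2 from uw - v^{2} + vw + 2w^{2} + u - v → -v^{2} + 2w^{2} + u + w + 1
  leading term v^{2}: no divisor's leading term divides it; move -v^{2} to the remainder.
  leading term w^{2}: no divisor's leading term divides it; move 2w^{2} to the remainder.
  leading term u: no divisor's leading term divides it; move u to the remainder.
  leading term w: no divisor's leading term divides it; move w to the remainder.
  leading term 1: no divisor's leading term divides it; move 1 to the remainder.
  remainder v^{2}w - 2vw^{2} + uv - v^{2} + 2w^{2} + u + w + 1 ≠ 0; add h_3 = v^{2}w - 2vw^{2} + uv - v^{2} + 2w^{2} + u + w + 1 to the basis.

The other S-polynomials (S(f_1,h_3), S(f_2,h_3)) all reduce to 0 modulo the current basis, so we have a Gröbner basis.
Inter-reduce: drop elements whose leading term is divisible by another's, tail-reduce, and make monic.
Reduced Gröbner basis: {v^{2}w - 2vw^{2} + uv - v^{2} + 2w^{2} + u + w + 1, u^{2} - 2vw + 2v + 2w, uw + vw - v - w - 1}.
Label its elements g_1 = v^{2}w - 2vw^{2} + uv - v^{2} + 2w^{2} + u + w + 1, g_2 = u^{2} - 2vw + 2v + 2w, g_3 = uw + vw - v - w - 1.

Reduce p = 2uw + 2vw - 2v - 2w + 2 modulo G:
  leading term uw: subtract (2)·g_3 from 2uw + 2vw - 2v - 2w + 2 → -1
  leading term 1: no divisor's leading term divides it; move -1 to the remainder.
  normal form = -1.
The normal form is nonzero, so p ∉ I. Since p minus its normal form lies in I, I + (p) = I + (r) where r = -1; decide whether this ideal is the whole ring.
Here r = -1 is a nonzero constant, hence a unit: 1 ∈ I + (p), the Gröbner basis of I + (p) is {1}, and the enlarged system has no common solution — adjoining p is inconsistent.

Adjoining 2uw + 2vw - 2v - 2w + 2 makes the ideal the whole ring: the system is inconsistent.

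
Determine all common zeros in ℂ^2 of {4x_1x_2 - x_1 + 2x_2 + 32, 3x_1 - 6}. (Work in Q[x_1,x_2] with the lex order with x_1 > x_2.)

{(2, -3)}

Compute a lex Gröbner basis by Buchberger's algorithm.
f_1 = 4x_1x_2 - x_1 + 2x_2 + 32, LT = x_1x_2.
f_2 = 3x_1 - 6, LT = x_1.

S(f_1,f_2): lcm = x_1x_2. S = -1/4x_1 + 5/2x_2 + 8.
  leading term x_1: subtract (-1/12)·f_2 from -1/4x_1 + 5/2x_2 + 8 → 5/2x_2 + 15/2
  leading term x_2: no divisor's leading term divides it; move 5/2x_2 to the remainder.
  leading term 1: no divisor's leading term divides it; move 15/2 to the remainder.
  remainder 5/2x_2 + 15/2 ≠ 0; add h_3 = 5/2x_2 + 15/2 to the basis.

The other S-polynomials (S(f_1,h_3), S(f_2,h_3)) all reduce to 0 modulo the current basis, so we have a Gröbner basis.
Inter-reduce: drop elements whose leading term is divisible by another's, tail-reduce, and make monic.
Reduced Gröbner basis: {x_1 - 2, x_2 + 3}.

From the last basis element, x_2 + 3 = 0, so x_2 takes values in {-3}. Each choice, substituted upward through the basis, yields the corresponding point(s) of the solution set.
  x_2 = -3: the earlier basis element becomes x_1 - 2 = 0, giving x_1 = 2 — point (2, -3).
Substituting each solution back into the original system confirms all equations vanish.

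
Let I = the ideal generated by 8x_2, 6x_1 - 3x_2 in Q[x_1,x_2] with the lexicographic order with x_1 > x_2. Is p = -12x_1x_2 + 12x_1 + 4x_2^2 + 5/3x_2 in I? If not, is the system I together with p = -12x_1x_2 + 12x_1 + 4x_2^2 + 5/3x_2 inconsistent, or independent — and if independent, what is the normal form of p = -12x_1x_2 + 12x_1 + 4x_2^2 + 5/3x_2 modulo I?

First compute the reduced Gröbner basis of I by Buchberger's algorithm.
f_1 = 8x_2, LT = x_2.
f_2 = 6x_1 - 3x_2, LT = x_1.

The S-polynomials (S(f_1,f_2)) all reduce to 0 modulo the current basis, so we have a Gröbner basis.
Inter-reduce: drop elements whose leading term is divisible by another's, tail-reduce, and make monic.
Reduced Gröbner basis: {x_1, x_2}.
Label its elements g_1 = x_1, g_2 = x_2.

Reduce p = -12x_1x_2 + 12x_1 + 4x_2^2 + 5/3x_2 modulo G:
  leading term x_1x_2: subtract (-12x_2)·g_1 from -12x_1x_2 + 12x_1 + 4x_2^2 + 5/3x_2 → 12x_1 + 4x_2^2 + 5/3x_2
  leading term x_1: subtract (12)·g_1 from 12x_1 + 4x_2^2 + 5/3x_2 → 4x_2^2 + 5/3x_2
  leading term x_2^2: subtract (4x_2)·g_2 from 4x_2^2 + 5/3x_2 → 5/3x_2
  leading term x_2: subtract (5/3)·g_2 from 5/3x_2 → 0
  normal form = 0.
Since the normal form is 0, p ∈ I.

-12x_1x_2 + 12x_1 + 4x_2^2 + 5/3x_2 lies in I (it reduces to 0).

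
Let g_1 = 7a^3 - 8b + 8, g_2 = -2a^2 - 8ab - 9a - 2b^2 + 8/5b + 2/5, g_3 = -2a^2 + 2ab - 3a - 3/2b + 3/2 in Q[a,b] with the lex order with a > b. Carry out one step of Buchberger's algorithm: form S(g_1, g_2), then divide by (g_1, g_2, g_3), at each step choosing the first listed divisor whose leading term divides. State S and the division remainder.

lcm(LM(g_1), LM(g_2)) = a^3.
S = (lcm/LT(g_1))·g_1 − (lcm/LT(g_2))·g_2 = -4a^2b - 9/2a^2 - ab^2 + 4/5ab + 1/5a - 8/7b + 8/7.
Reduce S modulo (g_1, g_2, g_3) in that order:
  leading term a^2b: subtract (2b)·g_2 from -4a^2b - 9/2a^2 - ab^2 + 4/5ab + 1/5a - 8/7b + 8/7 → -9/2a^2 + 15ab^2 + 94/5ab + 1/5a + 4b^3 - 16/5b^2 - 68/35b + 8/7
  leading term a^2: subtract (9/4)·g_2 from -9/2a^2 + 15ab^2 + 94/5ab + 1/5a + 4b^3 - 16/5b^2 - 68/35b + 8/7 → 15ab^2 + 184/5ab + 409/20a + 4b^3 + 13/10b^2 - 194/35b + 17/70
  leading term ab^2: no divisor's leading term divides it; move 15ab^2 to the remainder.
  leading term ab: no divisor's leading term divides it; move 184/5ab to the remainder.
  leading term a: no divisor's leading term divides it; move 409/20a to the remainder.
  leading term b^3: no divisor's leading term divides it; move 4b^3 to the remainder.
  leading term b^2: no divisor's leading term divides it; move 13/10b^2 to the remainder.
  leading term b: no divisor's leading term divides it; move -194/35b to the remainder.
  leading term 1: no divisor's leading term divides it; move 17/70 to the remainder.
The remainder 15ab^2 + 184/5ab + 409/20a + 4b^3 + 13/10b^2 - 194/35b + 17/70 is nonzero, so it would be added as the next basis element.

S(g_1, g_2) = -4a^2b - 9/2a^2 - ab^2 + 4/5ab + 1/5a - 8/7b + 8/7; remainder on division = 15ab^2 + 184/5ab + 409/20a + 4b^3 + 13/10b^2 - 194/35b + 17/70.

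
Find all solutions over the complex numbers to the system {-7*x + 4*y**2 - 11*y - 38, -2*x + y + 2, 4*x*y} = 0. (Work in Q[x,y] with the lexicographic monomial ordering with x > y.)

{(0, -2)}

Compute a lex Gröbner basis by Buchberger's algorithm.
f_1 = -7*x + 4*y**2 - 11*y - 38, LT = x.
f_2 = -2*x + y + 2, LT = x.
f_3 = 4*x*y, LT = x*y.

S(f_1,f_2): lcm = x. S = -4/7*y**2 + 29/14*y + 45/7.
  reduce S modulo (f_1, f_2, f_3):
  remainder -4/7*y**2 + 29/14*y + 45/7 ≠ 0; add h_4 = -4/7*y**2 + 29/14*y + 45/7 to the basis.

S(f_1,f_3): lcm = x*y. S = -4/7*y**3 + 11/7*y**2 + 38/7*y.
  reduce S modulo (f_1, f_2, f_3, h_4):
  remainder -45/16*y - 45/8 ≠ 0; add h_5 = -45/16*y - 45/8 to the basis.

The other S-polynomials (S(f_2,f_3), S(f_1,h_4), S(f_2,h_4), S(f_3,h_4), S(f_1,h_5), S(f_2,h_5), S(f_3,h_5), S(h_4,h_5)) all reduce to 0 modulo the current basis, so we have a Gröbner basis.
Inter-reduce: drop elements whose leading term is divisible by another's, tail-reduce, and make monic.
Reduced Gröbner basis: {x, y + 2}.

A lex Gröbner basis eliminates variables successively. Here y + 2 depends only on y, with roots {-2}; lifting each root through the earlier basis elements recovers the full solutions.
  y = -2: the earlier basis element becomes x = 0, giving x = 0 — point (0, -2).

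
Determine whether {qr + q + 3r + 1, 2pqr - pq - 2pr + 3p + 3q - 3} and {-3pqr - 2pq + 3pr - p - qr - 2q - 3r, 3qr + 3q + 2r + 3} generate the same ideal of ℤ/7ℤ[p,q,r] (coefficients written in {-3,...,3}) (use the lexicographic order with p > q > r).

Yes, the ideals are equal.

Two ideals are equal iff their reduced Gröbner bases coincide (the reduced basis is unique for a fixed ordering).
Buchberger on the first generating set:
f_1 = qr + q + 3r + 1, LT = qr.
f_2 = 2pqr - pq - 2pr + 3p + 3q - 3, LT = pqr.

S(f_1,f_2): lcm = pqr. S = -2pq - 3pr + 3p + 2q - 2.
  leading term pq: no divisor's leading term divides it; move -2pq to the remainder.
  leading term pr: no divisor's leading term divides it; move -3pr to the remainder.
  leading term p: no divisor's leading term divides it; move 3p to the remainder.
  leading term q: no divisor's leading term divides it; move 2q to the remainder.
  leading term 1: no divisor's leading term divides it; move -2 to the remainder.
  remainder -2pq - 3pr + 3p + 2q - 2 ≠ 0; add g_3 = -2pq - 3pr + 3p + 2q - 2 to the basis.

S(f_1,g_3): lcm = pqr. S = pq + 2pr² + pr + p + qr - r.
  leading term pq: subtract (3)·g_3 from pq + 2pr² + pr + p + qr - r → 2pr² + 3pr - p + qr + q - r - 1
  leading term pr²: no divisor's leading term divides it; move 2pr² to the remainder.
  leading term pr: no divisor's leading term divides it; move 3pr to the remainder.
  leading term p: no divisor's leading term divides it; move -p to the remainder.
  leading term qr: subtract (1)·f_1 from qr + q - r - 1 → 3r - 2
  leading term r: no divisor's leading term divides it; move 3r to the remainder.
  leading term 1: no divisor's leading term divides it; move -2 to the remainder.
  remainder 2pr² + 3pr - p + 3r - 2 ≠ 0; add g_4 = 2pr² + 3pr - p + 3r - 2 to the basis.

S(f_2,g_3): lcm = pqr. S = 3pq + 2pr² - 3pr - 2p + qr - 2q - r + 2.
  leading term pq: subtract (2)·g_3 from 3pq + 2pr² - 3pr - 2p + qr - 2q - r + 2 → 2pr² + 3pr - p + qr + q - r - 1
  leading term pr²: subtract (1)·g_4 from 2pr² + 3pr - p + qr + q - r - 1 → qr + q + 3r + 1
  leading term qr: subtract (1)·f_1 from qr + q + 3r + 1 → 0
  remainder 0.

S(f_1,g_4): lcm = pqr². S = 3pqr - 3pq + 3pr² + pr + 2qr + q.
  leading term pqr: subtract (3p)·f_1 from 3pqr - 3pq + 3pr² + pr + 2qr + q → pq + 3pr² - pr - 3p + 2qr + q
  leading term pq: subtract (3)·g_3 from pq + 3pr² - pr - 3p + 2qr + q → 3pr² + pr + 2p + 2qr + 2q - 1
  leading term pr²: subtract (-2)·g_4 from 3pr² + pr + 2p + 2qr + 2q - 1 → 2qr + 2q - r + 2
  leading term qr: subtract (2)·f_1 from 2qr + 2q - r + 2 → 0
  remainder 0.

S(f_2,g_4): lcm = pqr². S = -2pqr - 3pq - pr² - 2pr + q + 2r.
  leading term pqr: subtract (-2p)·f_1 from -2pqr - 3pq - pr² - 2pr + q + 2r → -pq - pr² - 3pr + 2p + q + 2r
  leading term pq: subtract (-3)·g_3 from -pq - pr² - 3pr + 2p + q + 2r → -pr² + 2pr - 3p + 2r + 1
  leading term pr²: subtract (3)·g_4 from -pr² + 2pr - 3p + 2r + 1 → 0
  remainder 0.

S(g_3,g_4): lcm = pqr². S = 2pqr - 3pq - 2pr³ + 2pr² - qr² + 2qr + q + r².
  leading term pqr: subtract (2p)·f_1 from 2pqr - 3pq - 2pr³ + 2pr² - qr² + 2qr + q + r² → 2pq - 2pr³ + 2pr² + pr - 2p - qr² + 2qr + q + r²
  leading term pq: subtract (-1)·g_3 from 2pq - 2pr³ + 2pr² + pr - 2p - qr² + 2qr + q + r² → -2pr³ + 2pr² - 2pr + p - qr² + 2qr + 3q + r² - 2
  leading term pr³: subtract (-r)·g_4 from -2pr³ + 2pr² - 2pr + p - qr² + 2qr + 3q + r² - 2 → -2pr² - 3pr + p - qr² + 2qr + 3q - 3r² - 2r - 2
  leading term pr²: subtract (-1)·g_4 from -2pr² - 3pr + p - qr² + 2qr + 3q - 3r² - 2r - 2 → -qr² + 2qr + 3q - 3r² + r + 3
  leading term qr²: subtract (-r)·f_1 from -qr² + 2qr + 3q - 3r² + r + 3 → 3qr + 3q + 2r + 3
  leading term qr: subtract (3)·f_1 from 3qr + 3q + 2r + 3 → 0
  remainder 0.

Every S-polynomial of the final basis reduces to 0, so we have a Gröbner basis.
Inter-reduce: drop elements whose leading term is divisible by another's, tail-reduce, and make monic.
Reduced Gröbner basis: {pq - 2pr + 2p - q + 1, pr² - 2pr + 3p - 2r - 1, qr + q + 3r + 1}.

Buchberger on the second generating set:
h_1 = -3pqr - 2pq + 3pr - p - qr - 2q - 3r, LT = pqr.
h_2 = 3qr + 3q + 2r + 3, LT = qr.

S(h_1,h_2): lcm = pqr. S = 2pq + 3pr - 3p - 2qr + 3q + r.
  leading term pq: no divisor's leading term divides it; move 2pq to the remainder.
  leading term pr: no divisor's leading term divides it; move 3pr to the remainder.
  leading term p: no divisor's leading term divides it; move -3p to the remainder.
  leading term qr: subtract (-3)·h_2 from -2qr + 3q + r → -2q + 2
  leading term q: no divisor's leading term divides it; move -2q to the remainder.
  leading term 1: no divisor's leading term divides it; move 2 to the remainder.
  remainder 2pq + 3pr - 3p - 2q + 2 ≠ 0; add k_3 = 2pq + 3pr - 3p - 2q + 2 to the basis.

S(h_1,k_3): lcm = pqr. S = 3pq + 2pr² - 3pr - 2p - qr + 3q.
  leading term pq: subtract (-2)·k_3 from 3pq + 2pr² - 3pr - 2p - qr + 3q → 2pr² + 3pr - p - qr - q - 3
  leading term pr²: no divisor's leading term divides it; move 2pr² to the remainder.
  leading term pr: no divisor's leading term divides it; move 3pr to the remainder.
  leading term p: no divisor's leading term divides it; move -p to the remainder.
  leading term qr: subtract (2)·h_2 from -qr - q - 3 → 3r - 2
  leading term r: no divisor's leading term divides it; move 3r to the remainder.
  leading term 1: no divisor's leading term divides it; move -2 to the remainder.
  remainder 2pr² + 3pr - p + 3r - 2 ≠ 0; add k_4 = 2pr² + 3pr - p + 3r - 2 to the basis.

S(h_2,k_3): lcm = pqr. S = pq + 2pr² + pr + p + qr - r.
  leading term pq: subtract (-3)·k_3 from pq + 2pr² + pr + p + qr - r → 2pr² + 3pr - p + qr + q - r - 1
  leading term pr²: subtract (1)·k_4 from 2pr² + 3pr - p + qr + q - r - 1 → qr + q + 3r + 1
  leading term qr: subtract (-2)·h_2 from qr + q + 3r + 1 → 0
  remainder 0.

S(h_1,k_4): lcm = pqr². S = -2pqr - 3pq - pr² - 2pr - 2qr² - 2qr + q + r².
  leading term pqr: subtract (3)·h_1 from -2pqr - 3pq - pr² - 2pr - 2qr² - 2qr + q + r² → 3pq - pr² + 3pr + 3p - 2qr² + qr + r² + 2r
  leading term pq: subtract (-2)·k_3 from 3pq - pr² + 3pr + 3p - 2qr² + qr + r² + 2r → -pr² + 2pr - 3p - 2qr² + qr + 3q + r² + 2r - 3
  leading term pr²: subtract (3)·k_4 from -pr² + 2pr - 3p - 2qr² + qr + 3q + r² + 2r - 3 → -2qr² + qr + 3q + r² + 3
  leading term qr²: subtract (-3r)·h_2 from -2qr² + qr + 3q + r² + 3 → 3qr + 3q + 2r + 3
  leading term qr: subtract (1)·h_2 from 3qr + 3q + 2r + 3 → 0
  remainder 0.

S(h_2,k_4): lcm = pqr². S = 3pqr - 3pq + 3pr² + pr + 2qr + q.
  leading term pqr: subtract (-1)·h_1 from 3pqr - 3pq + 3pr² + pr + 2qr + q → 2pq + 3pr² - 3pr - p + qr - q - 3r
  leading term pq: subtract (1)·k_3 from 2pq + 3pr² - 3pr - p + qr - q - 3r → 3pr² + pr + 2p + qr + q - 3r - 2
  leading term pr²: subtract (-2)·k_4 from 3pr² + pr + 2p + qr + q - 3r - 2 → qr + q + 3r + 1
  leading term qr: subtract (-2)·h_2 from qr + q + 3r + 1 → 0
  remainder 0.

S(k_3,k_4): lcm = pqr². S = 2pqr - 3pq - 2pr³ + 2pr² - qr² + 2qr + q + r².
  leading term pqr: subtract (-3)·h_1 from 2pqr - 3pq - 2pr³ + 2pr² - qr² + 2qr + q + r² → -2pq - 2pr³ + 2pr² + 2pr - 3p - qr² - qr + 2q + r² - 2r
  leading term pq: subtract (-1)·k_3 from -2pq - 2pr³ + 2pr² + 2pr - 3p - qr² - qr + 2q + r² - 2r → -2pr³ + 2pr² - 2pr + p - qr² - qr + r² - 2r + 2
  leading term pr³: subtract (-r)·k_4 from -2pr³ + 2pr² - 2pr + p - qr² - qr + r² - 2r + 2 → -2pr² - 3pr + p - qr² - qr - 3r² + 3r + 2
  leading term pr²: subtract (-1)·k_4 from -2pr² - 3pr + p - qr² - qr - 3r² + 3r + 2 → -qr² - qr - 3r² - r
  leading term qr²: subtract (2r)·h_2 from -qr² - qr - 3r² - r → 0
  remainder 0.

Every S-polynomial of the final basis reduces to 0, so we have a Gröbner basis.
Inter-reduce: drop elements whose leading term is divisible by another's, tail-reduce, and make monic.
Reduced Gröbner basis: {pq - 2pr + 2p - q + 1, pr² - 2pr + 3p - 2r - 1, qr + q + 3r + 1}.

The two bases agree; hence the ideals are identical.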